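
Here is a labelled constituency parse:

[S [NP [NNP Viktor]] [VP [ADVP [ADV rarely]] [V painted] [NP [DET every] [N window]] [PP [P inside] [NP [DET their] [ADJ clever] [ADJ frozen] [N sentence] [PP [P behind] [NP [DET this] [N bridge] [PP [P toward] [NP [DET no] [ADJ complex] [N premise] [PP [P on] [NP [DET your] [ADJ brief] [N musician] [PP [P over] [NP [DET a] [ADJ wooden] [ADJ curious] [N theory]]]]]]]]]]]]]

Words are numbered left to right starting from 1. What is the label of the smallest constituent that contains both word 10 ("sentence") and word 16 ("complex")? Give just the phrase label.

NP

Word 10 lies under S → VP → PP → NP → N; word 16 lies under S → VP → PP → NP → PP → NP → PP → NP → ADJ. The lowest shared node is the NP.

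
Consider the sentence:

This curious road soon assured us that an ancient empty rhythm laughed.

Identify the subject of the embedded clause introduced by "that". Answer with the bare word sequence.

an ancient empty rhythm

The subject of the embedded clause introduced by "that" is the NP immediately before the verb "laughed": "an ancient empty rhythm".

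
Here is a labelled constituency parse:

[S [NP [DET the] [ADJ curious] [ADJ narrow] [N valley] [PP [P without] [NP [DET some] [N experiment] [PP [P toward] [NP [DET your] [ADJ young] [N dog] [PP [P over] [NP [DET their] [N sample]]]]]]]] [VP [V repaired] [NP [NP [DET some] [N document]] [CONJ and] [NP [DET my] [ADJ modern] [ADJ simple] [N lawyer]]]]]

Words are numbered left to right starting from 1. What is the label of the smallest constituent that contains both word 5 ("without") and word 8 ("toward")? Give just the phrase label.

PP

Word 5 lies under S → NP → PP → P; word 8 lies under S → NP → PP → NP → PP → P. The lowest shared node is the PP.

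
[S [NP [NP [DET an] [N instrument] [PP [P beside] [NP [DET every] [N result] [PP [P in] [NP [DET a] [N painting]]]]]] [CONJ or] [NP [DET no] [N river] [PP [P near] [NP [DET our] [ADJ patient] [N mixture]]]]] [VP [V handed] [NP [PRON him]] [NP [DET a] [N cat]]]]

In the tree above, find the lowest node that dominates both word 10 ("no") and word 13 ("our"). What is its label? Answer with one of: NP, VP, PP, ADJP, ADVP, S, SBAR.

NP

The smallest bracket enclosing both words is [NP no river near our patient mixture], so the label is NP.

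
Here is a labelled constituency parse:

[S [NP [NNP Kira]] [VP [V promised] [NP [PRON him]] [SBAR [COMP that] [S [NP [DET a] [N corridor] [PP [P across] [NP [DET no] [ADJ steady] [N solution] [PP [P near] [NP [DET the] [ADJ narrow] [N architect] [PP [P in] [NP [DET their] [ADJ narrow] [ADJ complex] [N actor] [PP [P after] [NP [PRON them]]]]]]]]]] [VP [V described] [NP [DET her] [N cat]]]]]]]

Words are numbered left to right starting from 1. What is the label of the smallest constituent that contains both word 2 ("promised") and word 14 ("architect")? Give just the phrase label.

VP

Both words fall inside [VP promised him that a corridor across no steady solution near the narrow architect in their narrow complex actor after them described her cat] (words 2–24), and no smaller constituent contains them both. Label: VP.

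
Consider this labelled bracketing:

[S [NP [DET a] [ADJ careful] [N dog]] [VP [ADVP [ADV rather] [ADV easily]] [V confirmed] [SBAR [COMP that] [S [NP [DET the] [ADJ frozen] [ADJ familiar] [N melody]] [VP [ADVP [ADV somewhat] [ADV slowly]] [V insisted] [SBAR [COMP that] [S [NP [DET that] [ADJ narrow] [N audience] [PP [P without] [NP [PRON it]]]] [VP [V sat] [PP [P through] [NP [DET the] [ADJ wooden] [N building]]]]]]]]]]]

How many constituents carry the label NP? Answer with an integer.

5

Listing each NP by its span: [NP a careful dog]; [NP the frozen familiar melody]; [NP that narrow audience without it]; [NP it]; [NP the wooden building] — that makes 5.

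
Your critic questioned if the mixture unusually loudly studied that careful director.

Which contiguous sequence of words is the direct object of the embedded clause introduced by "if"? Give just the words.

that careful director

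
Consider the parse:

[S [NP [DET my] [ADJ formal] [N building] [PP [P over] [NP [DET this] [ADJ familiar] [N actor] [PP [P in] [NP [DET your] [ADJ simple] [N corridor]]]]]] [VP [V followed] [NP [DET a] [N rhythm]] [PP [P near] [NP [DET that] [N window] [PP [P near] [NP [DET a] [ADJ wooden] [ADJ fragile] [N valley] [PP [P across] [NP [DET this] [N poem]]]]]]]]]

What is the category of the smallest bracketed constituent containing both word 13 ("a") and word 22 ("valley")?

VP

Both words fall inside [VP followed a rhythm near that window near a wooden fragile valley across this poem] (words 12–25), and no smaller constituent contains them both. Label: VP.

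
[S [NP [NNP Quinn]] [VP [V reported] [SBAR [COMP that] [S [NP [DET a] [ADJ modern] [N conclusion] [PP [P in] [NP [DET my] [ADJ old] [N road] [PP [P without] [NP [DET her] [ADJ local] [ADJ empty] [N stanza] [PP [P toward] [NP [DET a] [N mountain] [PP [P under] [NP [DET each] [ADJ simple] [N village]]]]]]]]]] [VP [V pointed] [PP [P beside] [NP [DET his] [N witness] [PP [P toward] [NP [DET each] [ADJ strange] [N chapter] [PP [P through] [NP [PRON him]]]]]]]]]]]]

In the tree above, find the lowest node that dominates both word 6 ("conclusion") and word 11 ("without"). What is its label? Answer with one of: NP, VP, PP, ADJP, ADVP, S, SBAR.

NP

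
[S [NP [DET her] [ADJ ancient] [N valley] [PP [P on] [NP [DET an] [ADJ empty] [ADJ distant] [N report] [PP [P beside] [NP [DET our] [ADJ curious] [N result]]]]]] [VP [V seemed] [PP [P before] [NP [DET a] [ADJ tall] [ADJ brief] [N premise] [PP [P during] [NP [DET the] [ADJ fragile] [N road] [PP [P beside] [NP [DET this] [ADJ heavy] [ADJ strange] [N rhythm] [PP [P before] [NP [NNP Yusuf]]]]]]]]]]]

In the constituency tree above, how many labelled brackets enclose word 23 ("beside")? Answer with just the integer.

8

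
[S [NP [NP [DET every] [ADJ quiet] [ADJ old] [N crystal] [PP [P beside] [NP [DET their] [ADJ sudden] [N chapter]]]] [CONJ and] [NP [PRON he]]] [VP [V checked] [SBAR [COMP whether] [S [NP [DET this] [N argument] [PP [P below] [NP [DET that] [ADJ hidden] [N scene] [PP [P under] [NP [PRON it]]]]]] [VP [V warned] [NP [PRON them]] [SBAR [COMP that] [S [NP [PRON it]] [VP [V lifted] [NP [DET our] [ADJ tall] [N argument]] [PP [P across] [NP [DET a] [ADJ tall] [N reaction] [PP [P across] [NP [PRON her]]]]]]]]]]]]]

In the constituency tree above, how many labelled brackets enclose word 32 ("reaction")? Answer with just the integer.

The word sits inside N, which is inside NP, inside PP, inside VP, inside S, inside SBAR, inside VP, inside S, inside SBAR, inside VP, inside S — 11 brackets in all.

11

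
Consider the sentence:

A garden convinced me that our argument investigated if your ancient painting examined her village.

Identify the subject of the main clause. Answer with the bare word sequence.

a garden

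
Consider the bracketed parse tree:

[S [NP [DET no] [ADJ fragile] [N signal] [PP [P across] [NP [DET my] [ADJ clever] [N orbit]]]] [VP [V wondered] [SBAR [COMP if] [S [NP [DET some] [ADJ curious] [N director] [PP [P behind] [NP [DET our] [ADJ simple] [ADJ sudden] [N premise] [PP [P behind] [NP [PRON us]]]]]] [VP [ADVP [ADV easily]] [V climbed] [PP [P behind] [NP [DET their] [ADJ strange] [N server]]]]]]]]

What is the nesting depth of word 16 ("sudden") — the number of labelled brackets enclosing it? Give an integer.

The word sits inside ADJ, which is inside NP, inside PP, inside NP, inside S, inside SBAR, inside VP, inside S — 8 brackets in all.

8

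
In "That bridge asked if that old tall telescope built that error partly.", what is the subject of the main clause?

that bridge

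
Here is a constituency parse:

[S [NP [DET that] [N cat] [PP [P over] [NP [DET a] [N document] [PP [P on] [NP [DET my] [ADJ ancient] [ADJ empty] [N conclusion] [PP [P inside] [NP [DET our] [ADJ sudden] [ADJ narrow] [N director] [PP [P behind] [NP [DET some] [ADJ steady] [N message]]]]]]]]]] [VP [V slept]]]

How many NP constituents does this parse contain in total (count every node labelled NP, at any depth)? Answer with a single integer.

5

Scanning left to right, an opening `[NP` appears at word positions 1, 4, 7, 12, 17 — 5 in total.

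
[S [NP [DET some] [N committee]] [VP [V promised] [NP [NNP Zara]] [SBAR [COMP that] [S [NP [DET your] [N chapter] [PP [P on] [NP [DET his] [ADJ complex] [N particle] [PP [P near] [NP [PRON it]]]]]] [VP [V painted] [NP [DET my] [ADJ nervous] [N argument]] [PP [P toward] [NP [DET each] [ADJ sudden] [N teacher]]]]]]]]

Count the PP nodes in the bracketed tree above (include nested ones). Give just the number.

3

Listing each PP by its span: [PP on his complex particle near it]; [PP near it]; [PP toward each sudden teacher] — that makes 3.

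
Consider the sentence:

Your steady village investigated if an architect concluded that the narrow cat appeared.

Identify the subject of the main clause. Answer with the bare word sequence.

In the main clause the verb is "investigated"; the NP preceding it, "your steady village", is the subject.

your steady village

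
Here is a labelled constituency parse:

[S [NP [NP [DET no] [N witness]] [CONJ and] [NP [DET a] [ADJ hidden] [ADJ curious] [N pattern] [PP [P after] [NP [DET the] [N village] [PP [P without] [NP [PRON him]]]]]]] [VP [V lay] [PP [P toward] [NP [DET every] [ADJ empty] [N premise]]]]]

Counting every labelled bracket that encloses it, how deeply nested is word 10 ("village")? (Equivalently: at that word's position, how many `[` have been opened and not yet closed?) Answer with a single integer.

6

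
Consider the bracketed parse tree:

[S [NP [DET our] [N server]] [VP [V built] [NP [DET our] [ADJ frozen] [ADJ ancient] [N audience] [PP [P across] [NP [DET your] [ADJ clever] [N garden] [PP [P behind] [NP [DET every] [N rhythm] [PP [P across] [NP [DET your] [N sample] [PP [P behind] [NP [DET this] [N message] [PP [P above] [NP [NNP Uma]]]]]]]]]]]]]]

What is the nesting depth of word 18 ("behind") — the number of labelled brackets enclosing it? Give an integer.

Counting open brackets not yet closed at "behind": [S [VP [NP [PP [NP [PP [NP [PP [NP [PP [P = 11.

11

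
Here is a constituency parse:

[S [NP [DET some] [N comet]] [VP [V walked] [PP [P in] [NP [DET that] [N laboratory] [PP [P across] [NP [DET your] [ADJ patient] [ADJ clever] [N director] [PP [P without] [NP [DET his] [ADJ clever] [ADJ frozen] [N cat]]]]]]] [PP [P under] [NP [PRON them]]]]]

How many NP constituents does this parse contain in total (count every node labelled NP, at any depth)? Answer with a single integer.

5

Scanning left to right, an opening `[NP` appears at word positions 1, 5, 8, 13, 18 — 5 in total.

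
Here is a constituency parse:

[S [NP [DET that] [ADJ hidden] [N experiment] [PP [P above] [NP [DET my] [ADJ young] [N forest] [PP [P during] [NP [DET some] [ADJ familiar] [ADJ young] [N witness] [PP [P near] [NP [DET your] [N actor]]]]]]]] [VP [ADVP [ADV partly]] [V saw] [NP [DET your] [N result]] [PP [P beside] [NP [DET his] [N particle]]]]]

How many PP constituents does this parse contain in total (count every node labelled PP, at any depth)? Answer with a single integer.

Listing each PP by its span: [PP above my young forest during some familiar young witness near your actor]; [PP during some familiar young witness near your actor]; [PP near your actor]; [PP beside his particle] — that makes 4.

4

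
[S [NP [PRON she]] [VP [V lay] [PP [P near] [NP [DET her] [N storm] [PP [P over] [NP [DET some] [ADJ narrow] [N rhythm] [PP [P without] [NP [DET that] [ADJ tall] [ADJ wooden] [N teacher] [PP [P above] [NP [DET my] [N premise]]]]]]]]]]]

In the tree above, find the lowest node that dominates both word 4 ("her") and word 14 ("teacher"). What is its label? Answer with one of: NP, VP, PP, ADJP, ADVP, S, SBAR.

NP

The smallest bracket enclosing both words is [NP her storm over some narrow rhythm without that tall wooden teacher above my premise], so the label is NP.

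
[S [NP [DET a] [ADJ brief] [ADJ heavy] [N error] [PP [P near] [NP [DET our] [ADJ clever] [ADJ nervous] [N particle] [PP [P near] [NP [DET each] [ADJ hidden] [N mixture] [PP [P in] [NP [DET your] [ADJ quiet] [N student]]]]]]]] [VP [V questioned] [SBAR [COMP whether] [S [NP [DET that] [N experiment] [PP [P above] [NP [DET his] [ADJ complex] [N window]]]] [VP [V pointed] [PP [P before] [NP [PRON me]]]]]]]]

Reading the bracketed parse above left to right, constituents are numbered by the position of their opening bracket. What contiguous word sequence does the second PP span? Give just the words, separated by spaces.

In left-to-right order the PP constituents are "near our clever nervous particle near each hidden mixture in your quiet student"; "near each hidden mixture in your quiet student"; "in your quiet student"; "above his complex window"; "before me". Number 2 is "near each hidden mixture in your quiet student".

near each hidden mixture in your quiet student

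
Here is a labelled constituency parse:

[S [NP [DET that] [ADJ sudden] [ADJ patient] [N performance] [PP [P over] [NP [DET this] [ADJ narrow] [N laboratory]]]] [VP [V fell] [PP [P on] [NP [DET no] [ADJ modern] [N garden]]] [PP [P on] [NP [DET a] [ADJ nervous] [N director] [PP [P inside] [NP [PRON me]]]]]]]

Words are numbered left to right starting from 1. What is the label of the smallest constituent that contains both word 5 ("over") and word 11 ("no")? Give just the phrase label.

S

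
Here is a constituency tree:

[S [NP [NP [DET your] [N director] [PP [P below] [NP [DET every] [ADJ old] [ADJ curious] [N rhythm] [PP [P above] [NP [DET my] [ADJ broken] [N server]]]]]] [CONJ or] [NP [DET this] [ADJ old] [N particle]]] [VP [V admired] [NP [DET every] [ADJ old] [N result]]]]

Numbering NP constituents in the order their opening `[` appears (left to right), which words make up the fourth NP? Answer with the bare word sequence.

my broken server

The NP opening brackets appear, in order, over: "your director below every old curious rhythm above my broken server or this old particle"; "your director below every old curious rhythm above my broken server"; "every old curious rhythm above my broken server"; "my broken server"; "this old particle"; "every old result". The fourth one spans "my broken server".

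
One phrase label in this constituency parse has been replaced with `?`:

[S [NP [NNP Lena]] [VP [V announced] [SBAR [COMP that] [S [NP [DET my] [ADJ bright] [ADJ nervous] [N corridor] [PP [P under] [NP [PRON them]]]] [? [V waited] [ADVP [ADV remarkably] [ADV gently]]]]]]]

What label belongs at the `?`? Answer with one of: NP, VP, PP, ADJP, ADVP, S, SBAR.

A constituent whose immediate children are V 'waited', ADVP is a verb phrase: VP.

VP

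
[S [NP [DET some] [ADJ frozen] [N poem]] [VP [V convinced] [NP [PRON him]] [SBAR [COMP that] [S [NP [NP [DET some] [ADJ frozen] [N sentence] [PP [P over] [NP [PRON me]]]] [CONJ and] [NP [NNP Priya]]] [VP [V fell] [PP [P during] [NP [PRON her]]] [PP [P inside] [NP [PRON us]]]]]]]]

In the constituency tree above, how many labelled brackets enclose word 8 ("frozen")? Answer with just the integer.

7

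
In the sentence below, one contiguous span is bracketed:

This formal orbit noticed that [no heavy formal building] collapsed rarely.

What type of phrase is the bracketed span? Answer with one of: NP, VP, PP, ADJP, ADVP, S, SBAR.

NP

The span is built around the noun "building" — a noun phrase (NP).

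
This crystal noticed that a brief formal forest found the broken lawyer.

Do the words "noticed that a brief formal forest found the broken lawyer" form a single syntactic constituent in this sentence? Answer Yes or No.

Yes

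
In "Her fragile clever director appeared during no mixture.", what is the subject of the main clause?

"her fragile clever director" is the NP that combines with the VP headed by "appeared" to form the main clause — the subject.

her fragile clever director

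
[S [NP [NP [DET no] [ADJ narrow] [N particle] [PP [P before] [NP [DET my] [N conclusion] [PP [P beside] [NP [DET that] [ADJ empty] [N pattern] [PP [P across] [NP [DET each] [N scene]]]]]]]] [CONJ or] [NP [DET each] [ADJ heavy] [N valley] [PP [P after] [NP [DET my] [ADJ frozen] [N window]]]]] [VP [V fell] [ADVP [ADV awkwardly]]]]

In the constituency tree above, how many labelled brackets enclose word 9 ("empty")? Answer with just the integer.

8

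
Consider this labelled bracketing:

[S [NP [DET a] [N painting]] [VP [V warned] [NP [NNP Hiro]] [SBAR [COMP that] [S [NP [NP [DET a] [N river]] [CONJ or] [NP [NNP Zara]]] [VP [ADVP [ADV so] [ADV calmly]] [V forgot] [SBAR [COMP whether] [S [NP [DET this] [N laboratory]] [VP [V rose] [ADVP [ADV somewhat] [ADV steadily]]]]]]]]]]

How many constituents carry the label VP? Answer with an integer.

3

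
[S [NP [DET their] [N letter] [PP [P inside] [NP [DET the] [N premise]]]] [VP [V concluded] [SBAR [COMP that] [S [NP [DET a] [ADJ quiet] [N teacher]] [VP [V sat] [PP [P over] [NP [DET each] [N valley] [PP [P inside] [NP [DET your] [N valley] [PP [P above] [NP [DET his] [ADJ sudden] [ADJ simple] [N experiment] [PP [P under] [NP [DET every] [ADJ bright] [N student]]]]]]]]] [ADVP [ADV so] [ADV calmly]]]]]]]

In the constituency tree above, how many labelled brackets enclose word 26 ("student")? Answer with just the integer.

14

The word sits inside N, which is inside NP, inside PP, inside NP, inside PP, inside NP, inside PP, inside NP, inside PP, inside VP, inside S, inside SBAR, inside VP, inside S — 14 brackets in all.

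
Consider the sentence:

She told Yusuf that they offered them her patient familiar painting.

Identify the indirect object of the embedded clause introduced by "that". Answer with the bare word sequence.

"offered" heads the VP of the embedded clause introduced by "that", and "them" is its indirect object.

them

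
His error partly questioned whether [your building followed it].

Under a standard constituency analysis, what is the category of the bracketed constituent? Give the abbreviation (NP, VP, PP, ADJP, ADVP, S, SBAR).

The bracketed span "your building followed it" is headed by "followed", making it a clause (S).

S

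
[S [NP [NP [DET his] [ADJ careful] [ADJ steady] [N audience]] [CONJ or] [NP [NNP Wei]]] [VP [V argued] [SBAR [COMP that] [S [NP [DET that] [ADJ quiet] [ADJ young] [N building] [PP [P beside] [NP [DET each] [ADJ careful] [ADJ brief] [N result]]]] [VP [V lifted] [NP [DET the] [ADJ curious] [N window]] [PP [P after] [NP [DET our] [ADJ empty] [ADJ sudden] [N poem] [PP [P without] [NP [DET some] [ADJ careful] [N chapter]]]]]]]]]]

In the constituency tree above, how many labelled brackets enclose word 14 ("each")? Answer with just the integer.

8

Path from the root down to the word: S → VP → SBAR → S → NP → PP → NP → DET. That is 8 enclosing brackets.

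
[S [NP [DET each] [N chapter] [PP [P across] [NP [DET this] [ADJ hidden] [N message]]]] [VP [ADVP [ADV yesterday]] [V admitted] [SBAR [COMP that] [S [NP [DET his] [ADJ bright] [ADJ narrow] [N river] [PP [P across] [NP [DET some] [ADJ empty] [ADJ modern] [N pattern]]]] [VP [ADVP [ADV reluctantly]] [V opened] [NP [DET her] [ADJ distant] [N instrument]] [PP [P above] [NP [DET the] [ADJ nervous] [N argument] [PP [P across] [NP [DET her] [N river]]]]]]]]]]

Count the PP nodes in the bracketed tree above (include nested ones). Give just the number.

4

Scanning left to right, an opening `[PP` appears at word positions 3, 14, 24, 28 — 4 in total.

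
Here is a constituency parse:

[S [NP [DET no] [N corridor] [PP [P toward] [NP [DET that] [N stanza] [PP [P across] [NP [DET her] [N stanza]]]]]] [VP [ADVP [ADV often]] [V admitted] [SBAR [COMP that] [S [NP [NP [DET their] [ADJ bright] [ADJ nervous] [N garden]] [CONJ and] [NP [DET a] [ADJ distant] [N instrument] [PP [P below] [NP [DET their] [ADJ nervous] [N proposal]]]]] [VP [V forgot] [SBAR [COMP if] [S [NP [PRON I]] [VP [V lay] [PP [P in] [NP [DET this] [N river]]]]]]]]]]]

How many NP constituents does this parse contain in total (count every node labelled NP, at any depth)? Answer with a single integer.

The NP constituents are: [NP no corridor toward that stanza across her stanza]; [NP that stanza across her stanza]; [NP her stanza]; [NP their bright nervous garden and a distant instrument below their nervous proposal]; [NP their bright nervous garden]; [NP a distant instrument below their nervous proposal] …. Total: 9.

9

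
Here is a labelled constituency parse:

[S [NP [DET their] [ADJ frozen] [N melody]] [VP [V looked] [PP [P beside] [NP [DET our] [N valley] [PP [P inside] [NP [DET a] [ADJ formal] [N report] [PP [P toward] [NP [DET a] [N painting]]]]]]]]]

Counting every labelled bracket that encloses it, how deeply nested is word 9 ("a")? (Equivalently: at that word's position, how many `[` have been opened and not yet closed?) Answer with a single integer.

7

Counting open brackets not yet closed at "a": [S [VP [PP [NP [PP [NP [DET = 7.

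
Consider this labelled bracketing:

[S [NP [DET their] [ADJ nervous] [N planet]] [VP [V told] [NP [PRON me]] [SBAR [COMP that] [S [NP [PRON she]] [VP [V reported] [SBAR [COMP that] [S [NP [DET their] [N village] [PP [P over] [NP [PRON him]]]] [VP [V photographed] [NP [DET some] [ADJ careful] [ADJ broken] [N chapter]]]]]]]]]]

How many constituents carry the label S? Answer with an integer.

3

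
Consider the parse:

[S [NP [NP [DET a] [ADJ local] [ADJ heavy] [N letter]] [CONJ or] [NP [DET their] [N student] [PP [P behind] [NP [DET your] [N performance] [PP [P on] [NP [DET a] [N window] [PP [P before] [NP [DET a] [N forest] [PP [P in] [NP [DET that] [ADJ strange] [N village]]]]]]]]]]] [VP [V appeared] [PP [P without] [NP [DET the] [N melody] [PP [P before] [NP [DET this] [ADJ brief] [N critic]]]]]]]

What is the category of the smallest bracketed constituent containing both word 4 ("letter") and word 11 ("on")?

NP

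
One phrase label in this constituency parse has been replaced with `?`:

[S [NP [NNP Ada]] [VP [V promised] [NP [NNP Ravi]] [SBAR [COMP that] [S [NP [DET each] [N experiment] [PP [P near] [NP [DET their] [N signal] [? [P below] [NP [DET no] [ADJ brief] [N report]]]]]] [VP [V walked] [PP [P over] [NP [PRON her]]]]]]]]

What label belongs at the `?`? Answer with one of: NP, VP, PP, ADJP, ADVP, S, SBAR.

PP

A constituent whose immediate children are P 'below', NP is a prepositional phrase: PP.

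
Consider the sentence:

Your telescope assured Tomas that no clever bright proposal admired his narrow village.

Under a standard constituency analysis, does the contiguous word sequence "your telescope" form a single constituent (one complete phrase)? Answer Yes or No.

The sequence corresponds to a single NP node — the noun phrase "your telescope".

Yes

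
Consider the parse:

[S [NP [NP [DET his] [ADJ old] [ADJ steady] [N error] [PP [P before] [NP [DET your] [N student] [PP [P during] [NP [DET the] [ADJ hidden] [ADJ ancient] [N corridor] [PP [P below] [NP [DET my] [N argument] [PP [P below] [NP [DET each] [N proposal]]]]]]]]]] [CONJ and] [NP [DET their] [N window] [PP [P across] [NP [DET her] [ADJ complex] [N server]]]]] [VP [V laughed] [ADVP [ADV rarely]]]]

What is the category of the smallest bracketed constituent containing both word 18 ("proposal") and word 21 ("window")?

NP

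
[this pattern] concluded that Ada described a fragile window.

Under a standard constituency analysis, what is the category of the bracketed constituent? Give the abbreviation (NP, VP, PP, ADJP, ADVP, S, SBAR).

NP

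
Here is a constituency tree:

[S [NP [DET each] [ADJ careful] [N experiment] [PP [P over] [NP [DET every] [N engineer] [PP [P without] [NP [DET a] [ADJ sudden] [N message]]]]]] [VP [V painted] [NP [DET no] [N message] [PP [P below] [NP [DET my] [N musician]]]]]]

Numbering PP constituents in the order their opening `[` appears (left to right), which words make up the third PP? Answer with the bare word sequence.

below my musician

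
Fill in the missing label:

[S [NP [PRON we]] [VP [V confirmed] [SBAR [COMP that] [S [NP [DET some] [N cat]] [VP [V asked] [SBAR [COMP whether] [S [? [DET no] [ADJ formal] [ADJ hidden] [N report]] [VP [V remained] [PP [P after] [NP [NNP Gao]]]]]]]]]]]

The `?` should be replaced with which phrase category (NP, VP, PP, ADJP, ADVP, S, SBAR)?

NP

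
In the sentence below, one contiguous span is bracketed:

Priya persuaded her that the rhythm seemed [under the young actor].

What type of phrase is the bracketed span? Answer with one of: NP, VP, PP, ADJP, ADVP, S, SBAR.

PP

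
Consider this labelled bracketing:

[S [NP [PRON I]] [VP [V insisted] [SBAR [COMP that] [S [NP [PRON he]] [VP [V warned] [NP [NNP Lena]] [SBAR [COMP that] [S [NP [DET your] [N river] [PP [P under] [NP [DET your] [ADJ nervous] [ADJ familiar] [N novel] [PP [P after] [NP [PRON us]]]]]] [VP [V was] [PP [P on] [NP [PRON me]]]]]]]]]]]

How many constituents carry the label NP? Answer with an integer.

The NP constituents are: [NP I]; [NP he]; [NP Lena]; [NP your river under your nervous familiar novel after us]; [NP your nervous familiar novel after us]; [NP us] …. Total: 7.

7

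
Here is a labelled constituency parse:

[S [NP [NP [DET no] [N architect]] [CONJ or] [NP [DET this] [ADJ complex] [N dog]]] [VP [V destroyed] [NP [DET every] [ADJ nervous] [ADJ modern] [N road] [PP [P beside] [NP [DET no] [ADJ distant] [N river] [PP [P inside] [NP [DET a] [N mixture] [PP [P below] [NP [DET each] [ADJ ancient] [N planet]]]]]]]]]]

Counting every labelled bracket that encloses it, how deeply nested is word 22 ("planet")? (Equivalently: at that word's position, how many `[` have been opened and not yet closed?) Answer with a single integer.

10

The word sits inside N, which is inside NP, inside PP, inside NP, inside PP, inside NP, inside PP, inside NP, inside VP, inside S — 10 brackets in all.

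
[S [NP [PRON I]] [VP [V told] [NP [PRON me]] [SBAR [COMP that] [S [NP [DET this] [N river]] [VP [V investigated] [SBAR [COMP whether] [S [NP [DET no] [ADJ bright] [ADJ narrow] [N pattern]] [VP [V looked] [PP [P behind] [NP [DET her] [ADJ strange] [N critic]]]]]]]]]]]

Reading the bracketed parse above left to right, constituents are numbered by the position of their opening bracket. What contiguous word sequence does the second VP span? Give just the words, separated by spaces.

The VP opening brackets appear, in order, over: "told me that this river investigated whether no bright narrow pattern looked behind her strange critic"; "investigated whether no bright narrow pattern looked behind her strange critic"; "looked behind her strange critic". The second one spans "investigated whether no bright narrow pattern looked behind her strange critic".

investigated whether no bright narrow pattern looked behind her strange critic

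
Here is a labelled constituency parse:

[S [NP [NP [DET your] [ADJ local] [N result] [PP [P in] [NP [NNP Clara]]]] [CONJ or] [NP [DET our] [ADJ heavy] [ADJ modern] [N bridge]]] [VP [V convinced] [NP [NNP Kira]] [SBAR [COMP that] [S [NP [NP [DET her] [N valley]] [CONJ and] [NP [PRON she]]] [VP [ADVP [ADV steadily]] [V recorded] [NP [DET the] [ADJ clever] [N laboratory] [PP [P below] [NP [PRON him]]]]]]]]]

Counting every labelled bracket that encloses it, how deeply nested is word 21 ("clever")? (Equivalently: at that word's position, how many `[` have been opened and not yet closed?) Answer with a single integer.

7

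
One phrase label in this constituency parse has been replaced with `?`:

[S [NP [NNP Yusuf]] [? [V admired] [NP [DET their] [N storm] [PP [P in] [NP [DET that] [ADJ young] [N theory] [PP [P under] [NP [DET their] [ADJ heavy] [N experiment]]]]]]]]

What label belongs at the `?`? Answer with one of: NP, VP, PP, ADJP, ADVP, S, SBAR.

VP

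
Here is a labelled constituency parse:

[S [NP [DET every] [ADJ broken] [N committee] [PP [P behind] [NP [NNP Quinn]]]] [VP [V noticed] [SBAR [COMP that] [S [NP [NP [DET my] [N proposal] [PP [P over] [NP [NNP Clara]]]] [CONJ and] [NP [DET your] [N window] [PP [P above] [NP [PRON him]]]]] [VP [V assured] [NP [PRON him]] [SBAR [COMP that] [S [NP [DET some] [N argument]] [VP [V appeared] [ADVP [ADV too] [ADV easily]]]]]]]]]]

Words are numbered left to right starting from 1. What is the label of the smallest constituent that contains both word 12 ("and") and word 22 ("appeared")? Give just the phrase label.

Word 12 lies under S → VP → SBAR → S → NP → CONJ; word 22 lies under S → VP → SBAR → S → VP → SBAR → S → VP → V. The lowest shared node is the S.

S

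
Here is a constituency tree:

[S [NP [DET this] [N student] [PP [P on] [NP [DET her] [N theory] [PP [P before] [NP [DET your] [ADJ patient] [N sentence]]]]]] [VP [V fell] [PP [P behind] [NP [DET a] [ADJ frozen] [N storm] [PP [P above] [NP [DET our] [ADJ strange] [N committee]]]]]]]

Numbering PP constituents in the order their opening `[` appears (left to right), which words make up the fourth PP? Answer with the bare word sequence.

The PP opening brackets appear, in order, over: "on her theory before your patient sentence"; "before your patient sentence"; "behind a frozen storm above our strange committee"; "above our strange committee". The fourth one spans "above our strange committee".

above our strange committee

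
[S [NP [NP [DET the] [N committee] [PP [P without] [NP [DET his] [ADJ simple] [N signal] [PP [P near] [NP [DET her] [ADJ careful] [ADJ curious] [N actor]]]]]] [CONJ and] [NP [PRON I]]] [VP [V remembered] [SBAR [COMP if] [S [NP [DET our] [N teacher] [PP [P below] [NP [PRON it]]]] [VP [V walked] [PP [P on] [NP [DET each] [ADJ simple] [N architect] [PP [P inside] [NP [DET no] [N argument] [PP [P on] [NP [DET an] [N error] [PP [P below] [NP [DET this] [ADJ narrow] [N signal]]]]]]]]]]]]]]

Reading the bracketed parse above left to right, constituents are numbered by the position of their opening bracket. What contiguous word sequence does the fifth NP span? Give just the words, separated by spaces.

The NP opening brackets appear, in order, over: "the committee without his simple signal near her careful curious actor and I"; "the committee without his simple signal near her careful curious actor"; "his simple signal near her careful curious actor"; "her careful curious actor"; "I"; "our teacher below it"; "it"; "each simple architect inside no argument on an error below this narrow signal"; "no argument on an error below this narrow signal"; "an error below this narrow signal"; "this narrow signal". The fifth one spans "I".

I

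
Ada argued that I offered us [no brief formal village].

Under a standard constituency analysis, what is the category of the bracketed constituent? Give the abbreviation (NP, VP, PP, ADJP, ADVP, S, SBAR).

The bracketed span "no brief formal village" is headed by "village", making it a noun phrase (NP).

NP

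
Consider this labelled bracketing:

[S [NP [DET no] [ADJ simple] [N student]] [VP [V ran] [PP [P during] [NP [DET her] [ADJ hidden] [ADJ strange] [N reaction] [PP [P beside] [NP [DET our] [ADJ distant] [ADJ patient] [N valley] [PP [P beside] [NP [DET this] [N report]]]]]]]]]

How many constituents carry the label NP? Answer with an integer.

4

The NP constituents are: [NP no simple student]; [NP her hidden strange reaction beside our distant patient valley beside this report]; [NP our distant patient valley beside this report]; [NP this report]. Total: 4.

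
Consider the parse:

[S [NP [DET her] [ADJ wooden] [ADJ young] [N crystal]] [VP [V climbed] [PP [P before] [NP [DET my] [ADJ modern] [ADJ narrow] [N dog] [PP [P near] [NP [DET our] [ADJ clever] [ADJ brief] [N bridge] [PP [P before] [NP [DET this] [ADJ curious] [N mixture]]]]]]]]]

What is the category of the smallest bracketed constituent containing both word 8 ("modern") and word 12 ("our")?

Both words fall inside [NP my modern narrow dog near our clever brief bridge before this curious mixture] (words 7–19), and no smaller constituent contains them both. Label: NP.

NP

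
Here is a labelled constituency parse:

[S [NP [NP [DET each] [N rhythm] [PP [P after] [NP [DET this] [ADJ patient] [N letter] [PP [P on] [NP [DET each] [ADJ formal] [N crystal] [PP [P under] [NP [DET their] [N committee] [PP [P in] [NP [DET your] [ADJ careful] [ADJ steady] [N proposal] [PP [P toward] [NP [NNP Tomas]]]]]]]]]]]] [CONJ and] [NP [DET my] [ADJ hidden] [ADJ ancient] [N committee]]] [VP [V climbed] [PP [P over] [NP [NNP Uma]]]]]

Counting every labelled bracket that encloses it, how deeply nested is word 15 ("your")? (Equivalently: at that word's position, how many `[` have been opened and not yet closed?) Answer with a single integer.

Path from the root down to the word: S → NP → NP → PP → NP → PP → NP → PP → NP → PP → NP → DET. That is 12 enclosing brackets.

12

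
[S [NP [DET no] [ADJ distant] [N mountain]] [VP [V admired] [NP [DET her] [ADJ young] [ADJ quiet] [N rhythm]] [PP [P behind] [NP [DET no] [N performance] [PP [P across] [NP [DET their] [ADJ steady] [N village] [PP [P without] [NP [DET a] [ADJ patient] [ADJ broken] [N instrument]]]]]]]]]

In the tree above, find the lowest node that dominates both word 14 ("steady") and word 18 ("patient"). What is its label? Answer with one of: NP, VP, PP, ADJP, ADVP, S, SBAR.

Both words fall inside [NP their steady village without a patient broken instrument] (words 13–20), and no smaller constituent contains them both. Label: NP.

NP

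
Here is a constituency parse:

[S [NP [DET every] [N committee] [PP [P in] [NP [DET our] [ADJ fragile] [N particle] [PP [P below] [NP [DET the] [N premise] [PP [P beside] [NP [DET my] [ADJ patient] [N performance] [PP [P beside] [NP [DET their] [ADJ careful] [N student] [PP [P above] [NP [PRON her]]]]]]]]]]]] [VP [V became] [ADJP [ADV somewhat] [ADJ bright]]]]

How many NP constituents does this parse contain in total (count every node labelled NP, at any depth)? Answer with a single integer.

Scanning left to right, an opening `[NP` appears at word positions 1, 4, 8, 11, 15, 19 — 6 in total.

6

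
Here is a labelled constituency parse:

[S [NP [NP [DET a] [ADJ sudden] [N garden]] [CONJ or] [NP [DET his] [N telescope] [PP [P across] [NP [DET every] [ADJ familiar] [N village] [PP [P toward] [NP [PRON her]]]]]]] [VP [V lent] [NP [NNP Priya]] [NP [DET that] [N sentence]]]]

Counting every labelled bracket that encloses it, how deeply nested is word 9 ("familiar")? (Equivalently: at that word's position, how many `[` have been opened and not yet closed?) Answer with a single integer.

6

Path from the root down to the word: S → NP → NP → PP → NP → ADJ. That is 6 enclosing brackets.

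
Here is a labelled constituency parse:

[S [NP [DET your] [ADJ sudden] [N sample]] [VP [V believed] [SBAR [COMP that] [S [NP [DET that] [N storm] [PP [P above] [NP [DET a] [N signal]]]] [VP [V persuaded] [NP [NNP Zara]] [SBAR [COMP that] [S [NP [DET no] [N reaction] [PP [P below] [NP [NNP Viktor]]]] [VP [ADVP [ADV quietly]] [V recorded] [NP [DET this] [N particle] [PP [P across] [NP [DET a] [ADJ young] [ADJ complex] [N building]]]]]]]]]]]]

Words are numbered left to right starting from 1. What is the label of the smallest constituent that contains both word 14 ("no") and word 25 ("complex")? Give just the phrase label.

S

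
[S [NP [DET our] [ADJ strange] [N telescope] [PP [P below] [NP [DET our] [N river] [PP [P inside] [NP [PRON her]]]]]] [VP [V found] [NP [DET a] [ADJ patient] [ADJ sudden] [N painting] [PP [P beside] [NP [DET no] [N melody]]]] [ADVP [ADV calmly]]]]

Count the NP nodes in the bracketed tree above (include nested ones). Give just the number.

5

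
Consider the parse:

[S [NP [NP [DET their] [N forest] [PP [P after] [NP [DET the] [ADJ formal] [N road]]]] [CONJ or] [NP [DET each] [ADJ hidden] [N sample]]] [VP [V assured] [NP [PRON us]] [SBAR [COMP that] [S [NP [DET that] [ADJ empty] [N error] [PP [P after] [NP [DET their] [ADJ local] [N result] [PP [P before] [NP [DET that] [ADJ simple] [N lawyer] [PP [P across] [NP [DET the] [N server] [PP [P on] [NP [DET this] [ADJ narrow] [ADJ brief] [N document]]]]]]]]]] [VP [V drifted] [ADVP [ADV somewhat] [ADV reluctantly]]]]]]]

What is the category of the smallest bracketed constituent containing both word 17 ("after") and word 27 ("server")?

PP

Word 17 lies under S → VP → SBAR → S → NP → PP → P; word 27 lies under S → VP → SBAR → S → NP → PP → NP → PP → NP → PP → NP → N. The lowest shared node is the PP.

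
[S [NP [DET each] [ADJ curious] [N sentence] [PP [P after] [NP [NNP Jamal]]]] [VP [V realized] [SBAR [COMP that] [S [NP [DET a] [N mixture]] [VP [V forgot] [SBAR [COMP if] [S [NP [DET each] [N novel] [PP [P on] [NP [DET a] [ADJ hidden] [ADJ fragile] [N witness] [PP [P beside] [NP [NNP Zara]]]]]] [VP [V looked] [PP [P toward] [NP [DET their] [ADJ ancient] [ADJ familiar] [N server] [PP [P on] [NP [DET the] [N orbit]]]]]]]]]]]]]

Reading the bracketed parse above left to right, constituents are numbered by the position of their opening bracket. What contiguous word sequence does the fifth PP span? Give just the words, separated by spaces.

on the orbit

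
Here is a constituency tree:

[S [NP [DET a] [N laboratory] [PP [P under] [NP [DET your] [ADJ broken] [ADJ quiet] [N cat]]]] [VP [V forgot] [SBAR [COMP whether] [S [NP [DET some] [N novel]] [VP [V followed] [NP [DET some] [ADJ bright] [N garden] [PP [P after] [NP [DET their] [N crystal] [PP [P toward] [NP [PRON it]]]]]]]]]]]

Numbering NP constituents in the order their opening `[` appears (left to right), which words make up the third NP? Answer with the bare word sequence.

some novel

Opening `[NP` markers occur at word positions 1, 4, 10, 13, 17, 20; the third of these opens the constituent [NP some novel].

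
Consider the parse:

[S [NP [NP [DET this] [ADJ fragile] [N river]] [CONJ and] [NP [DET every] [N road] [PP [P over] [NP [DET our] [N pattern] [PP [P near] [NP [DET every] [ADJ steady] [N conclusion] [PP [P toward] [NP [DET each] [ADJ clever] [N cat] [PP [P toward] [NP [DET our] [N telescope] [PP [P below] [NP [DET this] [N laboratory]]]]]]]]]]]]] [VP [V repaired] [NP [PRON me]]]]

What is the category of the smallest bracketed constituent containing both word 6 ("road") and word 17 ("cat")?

NP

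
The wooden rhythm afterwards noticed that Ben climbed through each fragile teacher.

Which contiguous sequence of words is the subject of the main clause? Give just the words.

the wooden rhythm

In the main clause the verb is "noticed"; the NP preceding it, "the wooden rhythm", is the subject.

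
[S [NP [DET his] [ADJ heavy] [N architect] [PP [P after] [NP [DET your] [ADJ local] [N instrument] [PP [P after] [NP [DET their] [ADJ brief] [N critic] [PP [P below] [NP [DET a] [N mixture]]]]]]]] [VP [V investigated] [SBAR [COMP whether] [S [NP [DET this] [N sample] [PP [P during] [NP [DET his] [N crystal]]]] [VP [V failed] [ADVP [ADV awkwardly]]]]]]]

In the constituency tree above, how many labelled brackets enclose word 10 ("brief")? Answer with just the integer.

7

The word sits inside ADJ, which is inside NP, inside PP, inside NP, inside PP, inside NP, inside S — 7 brackets in all.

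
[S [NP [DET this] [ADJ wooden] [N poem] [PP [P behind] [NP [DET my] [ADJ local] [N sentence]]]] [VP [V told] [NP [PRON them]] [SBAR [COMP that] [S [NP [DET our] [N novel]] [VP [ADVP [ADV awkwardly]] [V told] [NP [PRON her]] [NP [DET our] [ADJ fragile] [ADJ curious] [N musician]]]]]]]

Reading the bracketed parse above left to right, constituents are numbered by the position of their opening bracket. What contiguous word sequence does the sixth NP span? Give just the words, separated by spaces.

our fragile curious musician

The NP opening brackets appear, in order, over: "this wooden poem behind my local sentence"; "my local sentence"; "them"; "our novel"; "her"; "our fragile curious musician". The sixth one spans "our fragile curious musician".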